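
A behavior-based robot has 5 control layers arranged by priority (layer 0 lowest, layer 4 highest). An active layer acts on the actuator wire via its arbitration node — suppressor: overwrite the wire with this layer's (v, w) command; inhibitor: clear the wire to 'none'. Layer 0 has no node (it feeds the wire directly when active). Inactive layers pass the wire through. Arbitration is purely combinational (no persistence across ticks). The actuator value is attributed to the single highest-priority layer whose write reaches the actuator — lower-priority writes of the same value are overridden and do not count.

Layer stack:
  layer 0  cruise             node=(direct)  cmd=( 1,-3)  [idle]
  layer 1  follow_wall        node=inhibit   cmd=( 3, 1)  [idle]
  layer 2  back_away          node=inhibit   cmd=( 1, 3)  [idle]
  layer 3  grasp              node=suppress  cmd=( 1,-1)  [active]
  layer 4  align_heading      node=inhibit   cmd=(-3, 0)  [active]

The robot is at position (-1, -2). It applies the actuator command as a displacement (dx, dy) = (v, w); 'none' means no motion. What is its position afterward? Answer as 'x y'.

-1 -2

layer 0 (cruise) idle — none
layer 1 (follow_wall) idle — unchanged: none
layer 2 (back_away) idle — unchanged: none
layer 3 (grasp) active — suppresses: (1, -1)
layer 4 (align_heading) active — inhibits: none
→ actuator none
position: (-1, -2) + none = (-1, -2)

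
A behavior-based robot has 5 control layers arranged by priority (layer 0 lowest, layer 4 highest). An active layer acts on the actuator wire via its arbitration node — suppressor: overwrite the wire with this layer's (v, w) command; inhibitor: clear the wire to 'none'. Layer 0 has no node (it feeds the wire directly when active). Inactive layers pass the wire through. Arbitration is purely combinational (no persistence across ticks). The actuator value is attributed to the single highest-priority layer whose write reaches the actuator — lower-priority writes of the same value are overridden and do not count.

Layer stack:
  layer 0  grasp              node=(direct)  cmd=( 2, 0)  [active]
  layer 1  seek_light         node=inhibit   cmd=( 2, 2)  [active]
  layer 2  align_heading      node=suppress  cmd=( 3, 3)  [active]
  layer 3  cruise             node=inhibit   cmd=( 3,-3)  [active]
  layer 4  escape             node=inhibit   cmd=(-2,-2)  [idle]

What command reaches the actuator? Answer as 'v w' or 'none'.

layer 0 (grasp) active — direct: (2, 0)
layer 1 (seek_light) active — inhibits: none
layer 2 (align_heading) active — suppresses: (3, 3)
layer 3 (cruise) active — inhibits: none
layer 4 (escape) idle — unchanged: none
→ actuator none

none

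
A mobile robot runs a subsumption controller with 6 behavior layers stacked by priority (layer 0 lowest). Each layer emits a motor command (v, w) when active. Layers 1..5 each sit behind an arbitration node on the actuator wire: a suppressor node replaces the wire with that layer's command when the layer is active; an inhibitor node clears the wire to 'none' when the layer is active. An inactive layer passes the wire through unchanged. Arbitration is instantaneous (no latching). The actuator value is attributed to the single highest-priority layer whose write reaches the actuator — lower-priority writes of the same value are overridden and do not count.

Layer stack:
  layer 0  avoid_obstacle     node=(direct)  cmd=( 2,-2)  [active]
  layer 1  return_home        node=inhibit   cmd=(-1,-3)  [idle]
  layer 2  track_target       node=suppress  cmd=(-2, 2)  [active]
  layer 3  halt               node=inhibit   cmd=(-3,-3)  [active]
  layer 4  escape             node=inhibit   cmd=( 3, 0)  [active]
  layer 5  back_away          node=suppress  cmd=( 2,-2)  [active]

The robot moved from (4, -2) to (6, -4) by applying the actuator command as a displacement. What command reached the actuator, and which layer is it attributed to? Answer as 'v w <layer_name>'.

displacement = (6, -4) − (4, -2) = (2, -2)
L0 avoid_obstacle: active, feeds wire = (2, -2)
L1 return_home: idle → wire stays (2, -2)
L2 track_target: active, suppressor → wire = (-2, 2)
L3 halt: active, inhibitor → wire = none
L4 escape: active, inhibitor → wire = none
L5 back_away: active, suppressor → wire = (2, -2)
actuator = (2, -2) — from layer 5 (back_away)

2 -2 back_away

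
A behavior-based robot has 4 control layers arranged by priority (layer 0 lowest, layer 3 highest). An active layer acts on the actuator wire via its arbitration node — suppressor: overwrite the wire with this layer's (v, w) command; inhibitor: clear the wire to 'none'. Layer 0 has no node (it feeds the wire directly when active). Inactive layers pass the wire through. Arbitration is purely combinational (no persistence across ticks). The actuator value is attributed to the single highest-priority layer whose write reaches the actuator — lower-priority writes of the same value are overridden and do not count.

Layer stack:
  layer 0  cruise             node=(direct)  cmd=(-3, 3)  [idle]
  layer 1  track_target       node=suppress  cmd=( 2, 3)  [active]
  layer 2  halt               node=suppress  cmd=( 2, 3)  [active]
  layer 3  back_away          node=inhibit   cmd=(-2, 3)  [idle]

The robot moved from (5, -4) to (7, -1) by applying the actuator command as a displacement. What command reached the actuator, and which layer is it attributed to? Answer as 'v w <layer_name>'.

displacement = (7, -1) − (5, -4) = (2, 3)
L0 cruise: idle → wire = none
L1 track_target: active, suppressor → wire = (2, 3)
L2 halt: active, suppressor → wire = (2, 3)
L3 back_away: idle → wire stays (2, 3)
actuator = (2, 3) — from layer 2 (halt)

2 3 halt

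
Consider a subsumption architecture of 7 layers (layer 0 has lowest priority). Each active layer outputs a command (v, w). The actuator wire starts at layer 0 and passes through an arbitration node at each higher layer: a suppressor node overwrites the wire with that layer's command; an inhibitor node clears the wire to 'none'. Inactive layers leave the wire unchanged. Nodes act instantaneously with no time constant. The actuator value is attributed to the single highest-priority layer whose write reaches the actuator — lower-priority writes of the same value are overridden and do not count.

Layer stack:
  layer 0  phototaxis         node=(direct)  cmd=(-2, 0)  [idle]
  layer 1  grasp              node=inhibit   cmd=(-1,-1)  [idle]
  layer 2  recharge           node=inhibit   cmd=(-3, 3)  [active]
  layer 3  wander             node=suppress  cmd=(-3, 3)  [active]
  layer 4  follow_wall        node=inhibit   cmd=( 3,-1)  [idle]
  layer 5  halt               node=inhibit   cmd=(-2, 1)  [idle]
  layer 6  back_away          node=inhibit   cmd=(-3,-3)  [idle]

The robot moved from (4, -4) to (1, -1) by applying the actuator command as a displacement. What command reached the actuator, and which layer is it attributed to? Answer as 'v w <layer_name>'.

-3 3 wander

displacement = (1, -1) − (4, -4) = (-3, 3)
L0 phototaxis: idle → wire = none
L1 grasp: idle → wire stays none
L2 recharge: active, inhibitor → wire = none
L3 wander: active, suppressor → wire = (-3, 3)
L4 follow_wall: idle → wire stays (-3, 3)
L5 halt: idle → wire stays (-3, 3)
L6 back_away: idle → wire stays (-3, 3)
actuator = (-3, 3) — from layer 3 (wander)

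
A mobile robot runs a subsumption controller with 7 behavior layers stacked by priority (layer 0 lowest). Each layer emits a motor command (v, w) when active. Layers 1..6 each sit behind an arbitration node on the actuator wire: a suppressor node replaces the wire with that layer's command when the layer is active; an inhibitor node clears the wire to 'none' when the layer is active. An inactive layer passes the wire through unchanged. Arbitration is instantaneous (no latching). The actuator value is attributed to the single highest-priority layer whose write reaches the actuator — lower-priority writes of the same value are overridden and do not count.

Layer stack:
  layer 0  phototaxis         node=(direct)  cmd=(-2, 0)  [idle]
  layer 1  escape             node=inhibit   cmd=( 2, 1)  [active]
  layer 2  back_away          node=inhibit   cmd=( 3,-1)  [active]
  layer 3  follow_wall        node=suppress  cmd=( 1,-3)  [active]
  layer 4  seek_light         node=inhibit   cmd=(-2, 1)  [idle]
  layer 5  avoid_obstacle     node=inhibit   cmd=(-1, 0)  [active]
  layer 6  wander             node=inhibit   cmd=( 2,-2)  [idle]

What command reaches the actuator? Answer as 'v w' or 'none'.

none

L0 phototaxis: idle → wire = none
L1 escape: active, inhibitor → wire = none
L2 back_away: active, inhibitor → wire = none
L3 follow_wall: active, suppressor → wire = (1, -3)
L4 seek_light: idle → wire stays (1, -3)
L5 avoid_obstacle: active, inhibitor → wire = none
L6 wander: idle → wire stays none
actuator = none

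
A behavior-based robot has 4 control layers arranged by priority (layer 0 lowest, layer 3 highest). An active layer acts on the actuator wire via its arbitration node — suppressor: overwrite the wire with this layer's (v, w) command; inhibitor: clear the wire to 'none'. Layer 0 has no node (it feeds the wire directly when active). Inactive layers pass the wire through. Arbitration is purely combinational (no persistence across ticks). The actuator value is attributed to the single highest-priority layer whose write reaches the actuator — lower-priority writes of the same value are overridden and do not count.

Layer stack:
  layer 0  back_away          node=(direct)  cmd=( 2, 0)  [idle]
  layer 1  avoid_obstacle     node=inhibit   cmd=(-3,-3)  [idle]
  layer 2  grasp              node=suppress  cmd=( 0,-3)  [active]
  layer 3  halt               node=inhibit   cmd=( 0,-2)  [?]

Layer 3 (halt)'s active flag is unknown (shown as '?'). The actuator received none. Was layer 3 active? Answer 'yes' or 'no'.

yes

If layer 3 is active=yes:
  actuator would be none
If layer 3 is active=no:
  actuator would be (0, -3)
Observed none, so layer 3 was active.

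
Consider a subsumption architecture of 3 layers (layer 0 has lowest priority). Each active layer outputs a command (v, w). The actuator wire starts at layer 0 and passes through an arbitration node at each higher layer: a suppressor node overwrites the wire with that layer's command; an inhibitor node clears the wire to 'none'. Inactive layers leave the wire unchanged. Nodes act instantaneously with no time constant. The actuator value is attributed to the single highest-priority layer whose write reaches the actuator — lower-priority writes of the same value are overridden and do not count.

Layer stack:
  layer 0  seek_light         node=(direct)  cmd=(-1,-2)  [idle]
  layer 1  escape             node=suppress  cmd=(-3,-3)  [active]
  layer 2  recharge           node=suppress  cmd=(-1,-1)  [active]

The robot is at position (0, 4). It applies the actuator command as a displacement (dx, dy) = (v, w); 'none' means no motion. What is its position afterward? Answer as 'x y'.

L0 seek_light: idle → wire = none
L1 escape: active, suppressor → wire = (-3, -3)
L2 recharge: active, suppressor → wire = (-1, -1)
actuator = (-1, -1)
position: (0, 4) + (-1, -1) = (-1, 3)

-1 3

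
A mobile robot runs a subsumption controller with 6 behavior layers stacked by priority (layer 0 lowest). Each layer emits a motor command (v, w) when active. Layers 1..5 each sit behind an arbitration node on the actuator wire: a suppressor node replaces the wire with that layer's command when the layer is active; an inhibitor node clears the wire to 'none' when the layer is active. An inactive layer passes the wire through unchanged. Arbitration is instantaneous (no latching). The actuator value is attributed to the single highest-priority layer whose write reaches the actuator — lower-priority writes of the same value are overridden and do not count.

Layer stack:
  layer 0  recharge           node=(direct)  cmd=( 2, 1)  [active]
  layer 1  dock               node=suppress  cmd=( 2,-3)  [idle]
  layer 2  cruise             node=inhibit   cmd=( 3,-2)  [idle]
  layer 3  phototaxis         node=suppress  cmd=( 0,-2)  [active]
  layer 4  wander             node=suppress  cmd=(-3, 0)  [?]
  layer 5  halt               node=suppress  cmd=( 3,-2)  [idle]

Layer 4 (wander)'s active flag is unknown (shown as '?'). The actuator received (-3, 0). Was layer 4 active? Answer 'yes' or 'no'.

yes

If layer 4 is active=yes:
  actuator would be (-3, 0)
If layer 4 is active=no:
  actuator would be (0, -2)
Observed (-3, 0), so layer 4 was active.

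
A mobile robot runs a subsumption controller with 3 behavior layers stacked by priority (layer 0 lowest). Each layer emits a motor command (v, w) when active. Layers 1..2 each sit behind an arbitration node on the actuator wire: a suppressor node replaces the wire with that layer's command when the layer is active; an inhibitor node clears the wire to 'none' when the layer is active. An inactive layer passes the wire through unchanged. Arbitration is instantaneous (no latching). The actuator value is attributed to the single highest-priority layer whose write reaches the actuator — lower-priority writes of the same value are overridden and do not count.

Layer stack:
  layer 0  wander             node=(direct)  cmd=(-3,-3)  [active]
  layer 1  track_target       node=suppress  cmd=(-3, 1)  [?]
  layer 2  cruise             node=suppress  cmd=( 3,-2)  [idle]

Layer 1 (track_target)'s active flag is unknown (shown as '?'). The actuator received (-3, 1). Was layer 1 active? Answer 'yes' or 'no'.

yes

If layer 1 is active=yes:
  actuator would be (-3, 1)
If layer 1 is active=no:
  actuator would be (-3, -3)
Observed (-3, 1), so layer 1 was active.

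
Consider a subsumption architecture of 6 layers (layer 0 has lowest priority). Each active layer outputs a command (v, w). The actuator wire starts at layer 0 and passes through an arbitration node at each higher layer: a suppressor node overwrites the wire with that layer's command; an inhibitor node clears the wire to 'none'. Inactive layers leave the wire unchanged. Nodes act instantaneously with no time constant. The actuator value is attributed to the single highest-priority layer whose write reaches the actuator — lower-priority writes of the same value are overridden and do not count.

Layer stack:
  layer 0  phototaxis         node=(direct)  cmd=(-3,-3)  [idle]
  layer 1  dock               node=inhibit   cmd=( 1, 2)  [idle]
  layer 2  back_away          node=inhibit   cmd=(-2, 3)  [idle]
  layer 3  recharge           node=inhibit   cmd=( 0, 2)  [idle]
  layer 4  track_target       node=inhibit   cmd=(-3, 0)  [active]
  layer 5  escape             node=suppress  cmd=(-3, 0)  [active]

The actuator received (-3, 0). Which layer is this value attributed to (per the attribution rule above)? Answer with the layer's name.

L0 phototaxis: idle → wire = none
L1 dock: idle → wire stays none
L2 back_away: idle → wire stays none
L3 recharge: idle → wire stays none
L4 track_target: active, inhibitor → wire = none
L5 escape: active, suppressor → wire = (-3, 0)
actuator = (-3, 0)
last writer: layer 5 = escape

escape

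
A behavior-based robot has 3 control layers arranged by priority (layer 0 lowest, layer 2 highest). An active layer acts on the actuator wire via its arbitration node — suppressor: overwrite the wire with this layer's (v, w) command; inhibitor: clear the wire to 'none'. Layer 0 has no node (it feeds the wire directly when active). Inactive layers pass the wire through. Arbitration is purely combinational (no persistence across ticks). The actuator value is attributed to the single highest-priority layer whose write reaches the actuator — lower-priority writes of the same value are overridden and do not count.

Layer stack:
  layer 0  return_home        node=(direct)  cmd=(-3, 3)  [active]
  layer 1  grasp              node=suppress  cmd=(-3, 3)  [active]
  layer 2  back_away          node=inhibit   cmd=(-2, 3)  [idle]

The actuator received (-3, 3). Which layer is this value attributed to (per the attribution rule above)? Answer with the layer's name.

layer 0 (return_home) active — direct: (-3, 3)
layer 1 (grasp) active — suppresses: (-3, 3)
layer 2 (back_away) idle — unchanged: (-3, 3)
→ actuator (-3, 3)
last writer: layer 1 = grasp

grasp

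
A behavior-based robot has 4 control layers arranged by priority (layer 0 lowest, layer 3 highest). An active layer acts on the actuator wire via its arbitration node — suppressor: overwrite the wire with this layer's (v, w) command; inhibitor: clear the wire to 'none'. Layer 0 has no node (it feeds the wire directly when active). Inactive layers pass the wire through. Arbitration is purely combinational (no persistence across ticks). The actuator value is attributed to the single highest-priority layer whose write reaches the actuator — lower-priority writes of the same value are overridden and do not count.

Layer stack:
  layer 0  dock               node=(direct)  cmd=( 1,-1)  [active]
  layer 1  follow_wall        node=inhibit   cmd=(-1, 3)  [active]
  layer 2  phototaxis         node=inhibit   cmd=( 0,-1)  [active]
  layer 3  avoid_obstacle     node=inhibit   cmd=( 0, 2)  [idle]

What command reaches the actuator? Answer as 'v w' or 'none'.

[0] dock on; wire := (1, -1)
[1] follow_wall on (inhibit); wire := none
[2] phototaxis on (inhibit); wire := none
[3] avoid_obstacle off; pass none
output none

none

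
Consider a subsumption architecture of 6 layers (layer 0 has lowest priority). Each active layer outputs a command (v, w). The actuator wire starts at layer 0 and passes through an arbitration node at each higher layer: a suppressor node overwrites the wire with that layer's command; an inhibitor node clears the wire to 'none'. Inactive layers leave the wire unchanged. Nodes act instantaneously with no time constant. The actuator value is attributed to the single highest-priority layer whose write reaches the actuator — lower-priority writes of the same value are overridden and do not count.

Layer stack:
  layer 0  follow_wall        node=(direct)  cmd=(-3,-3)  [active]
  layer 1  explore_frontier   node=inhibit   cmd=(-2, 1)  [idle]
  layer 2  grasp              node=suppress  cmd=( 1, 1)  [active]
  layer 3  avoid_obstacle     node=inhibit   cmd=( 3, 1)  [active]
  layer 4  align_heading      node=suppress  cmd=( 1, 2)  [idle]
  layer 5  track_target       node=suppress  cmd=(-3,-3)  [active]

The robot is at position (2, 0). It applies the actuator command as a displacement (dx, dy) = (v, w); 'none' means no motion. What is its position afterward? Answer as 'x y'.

-1 -3

layer 0 (follow_wall) active — direct: (-3, -3)
layer 1 (explore_frontier) idle — unchanged: (-3, -3)
layer 2 (grasp) active — suppresses: (1, 1)
layer 3 (avoid_obstacle) active — inhibits: none
layer 4 (align_heading) idle — unchanged: none
layer 5 (track_target) active — suppresses: (-3, -3)
→ actuator (-3, -3)
position: (2, 0) + (-3, -3) = (-1, -3)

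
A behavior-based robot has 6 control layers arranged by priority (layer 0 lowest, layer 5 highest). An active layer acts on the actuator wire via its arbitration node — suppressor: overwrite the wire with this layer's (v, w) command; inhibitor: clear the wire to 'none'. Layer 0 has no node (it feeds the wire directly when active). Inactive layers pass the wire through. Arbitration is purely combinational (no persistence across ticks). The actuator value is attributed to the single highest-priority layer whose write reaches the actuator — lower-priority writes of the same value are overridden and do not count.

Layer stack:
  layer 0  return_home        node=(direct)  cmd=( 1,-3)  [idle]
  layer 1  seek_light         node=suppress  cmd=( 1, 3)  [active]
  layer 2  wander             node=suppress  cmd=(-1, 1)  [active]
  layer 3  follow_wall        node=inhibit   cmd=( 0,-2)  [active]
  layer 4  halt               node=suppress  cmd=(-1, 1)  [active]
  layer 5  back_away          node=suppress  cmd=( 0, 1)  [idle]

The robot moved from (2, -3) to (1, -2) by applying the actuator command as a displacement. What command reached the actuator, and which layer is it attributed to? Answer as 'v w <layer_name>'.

displacement = (1, -2) − (2, -3) = (-1, 1)
layer 0 (return_home) idle — none
layer 1 (seek_light) active — suppresses: (1, 3)
layer 2 (wander) active — suppresses: (-1, 1)
layer 3 (follow_wall) active — inhibits: none
layer 4 (halt) active — suppresses: (-1, 1)
layer 5 (back_away) idle — unchanged: (-1, 1)
→ actuator (-1, 1) — from layer 4 (halt)

-1 1 halt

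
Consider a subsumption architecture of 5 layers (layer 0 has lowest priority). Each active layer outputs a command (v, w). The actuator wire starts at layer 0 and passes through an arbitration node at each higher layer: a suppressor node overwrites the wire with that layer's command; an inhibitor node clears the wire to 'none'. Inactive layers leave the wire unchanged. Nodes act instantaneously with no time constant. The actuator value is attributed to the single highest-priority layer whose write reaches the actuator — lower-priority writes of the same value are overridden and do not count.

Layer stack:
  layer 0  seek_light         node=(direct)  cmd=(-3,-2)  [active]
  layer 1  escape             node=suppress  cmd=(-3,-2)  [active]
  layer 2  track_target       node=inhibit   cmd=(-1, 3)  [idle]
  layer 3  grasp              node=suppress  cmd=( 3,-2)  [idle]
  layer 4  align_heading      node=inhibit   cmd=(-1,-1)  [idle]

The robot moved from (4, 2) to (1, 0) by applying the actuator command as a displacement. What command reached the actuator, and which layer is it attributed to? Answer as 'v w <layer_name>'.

-3 -2 escape

displacement = (1, 0) − (4, 2) = (-3, -2)
layer 0 (seek_light) active — direct: (-3, -2)
layer 1 (escape) active — suppresses: (-3, -2)
layer 2 (track_target) idle — unchanged: (-3, -2)
layer 3 (grasp) idle — unchanged: (-3, -2)
layer 4 (align_heading) idle — unchanged: (-3, -2)
→ actuator (-3, -2) — from layer 1 (escape)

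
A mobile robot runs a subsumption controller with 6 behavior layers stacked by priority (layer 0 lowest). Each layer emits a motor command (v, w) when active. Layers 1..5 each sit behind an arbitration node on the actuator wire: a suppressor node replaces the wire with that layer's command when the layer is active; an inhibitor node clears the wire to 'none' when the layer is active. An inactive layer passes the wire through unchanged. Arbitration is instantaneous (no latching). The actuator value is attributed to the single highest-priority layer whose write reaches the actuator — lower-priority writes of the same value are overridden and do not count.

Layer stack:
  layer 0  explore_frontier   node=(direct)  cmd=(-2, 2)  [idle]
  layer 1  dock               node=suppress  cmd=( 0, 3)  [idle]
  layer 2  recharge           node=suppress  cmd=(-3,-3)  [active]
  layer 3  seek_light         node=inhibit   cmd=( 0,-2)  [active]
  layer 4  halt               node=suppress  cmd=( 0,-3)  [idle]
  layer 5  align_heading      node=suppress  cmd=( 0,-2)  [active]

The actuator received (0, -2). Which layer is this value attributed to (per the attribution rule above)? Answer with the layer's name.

L0 explore_frontier: idle → wire = none
L1 dock: idle → wire stays none
L2 recharge: active, suppressor → wire = (-3, -3)
L3 seek_light: active, inhibitor → wire = none
L4 halt: idle → wire stays none
L5 align_heading: active, suppressor → wire = (0, -2)
actuator = (0, -2)
last writer: layer 5 = align_heading

align_heading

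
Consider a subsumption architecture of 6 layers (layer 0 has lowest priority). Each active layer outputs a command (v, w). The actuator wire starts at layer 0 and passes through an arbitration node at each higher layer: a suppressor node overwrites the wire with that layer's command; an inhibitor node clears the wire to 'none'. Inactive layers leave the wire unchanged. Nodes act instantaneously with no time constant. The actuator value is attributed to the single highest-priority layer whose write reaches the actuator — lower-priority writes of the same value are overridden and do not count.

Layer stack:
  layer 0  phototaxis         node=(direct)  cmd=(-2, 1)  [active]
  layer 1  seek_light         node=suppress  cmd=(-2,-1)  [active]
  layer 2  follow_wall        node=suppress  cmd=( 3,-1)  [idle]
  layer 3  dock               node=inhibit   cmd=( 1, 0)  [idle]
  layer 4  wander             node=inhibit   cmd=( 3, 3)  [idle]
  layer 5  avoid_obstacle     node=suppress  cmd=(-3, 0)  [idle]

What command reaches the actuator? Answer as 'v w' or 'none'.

layer 0 (phototaxis) active — direct: (-2, 1)
layer 1 (seek_light) active — suppresses: (-2, -1)
layer 2 (follow_wall) idle — unchanged: (-2, -1)
layer 3 (dock) idle — unchanged: (-2, -1)
layer 4 (wander) idle — unchanged: (-2, -1)
layer 5 (avoid_obstacle) idle — unchanged: (-2, -1)
→ actuator (-2, -1)

-2 -1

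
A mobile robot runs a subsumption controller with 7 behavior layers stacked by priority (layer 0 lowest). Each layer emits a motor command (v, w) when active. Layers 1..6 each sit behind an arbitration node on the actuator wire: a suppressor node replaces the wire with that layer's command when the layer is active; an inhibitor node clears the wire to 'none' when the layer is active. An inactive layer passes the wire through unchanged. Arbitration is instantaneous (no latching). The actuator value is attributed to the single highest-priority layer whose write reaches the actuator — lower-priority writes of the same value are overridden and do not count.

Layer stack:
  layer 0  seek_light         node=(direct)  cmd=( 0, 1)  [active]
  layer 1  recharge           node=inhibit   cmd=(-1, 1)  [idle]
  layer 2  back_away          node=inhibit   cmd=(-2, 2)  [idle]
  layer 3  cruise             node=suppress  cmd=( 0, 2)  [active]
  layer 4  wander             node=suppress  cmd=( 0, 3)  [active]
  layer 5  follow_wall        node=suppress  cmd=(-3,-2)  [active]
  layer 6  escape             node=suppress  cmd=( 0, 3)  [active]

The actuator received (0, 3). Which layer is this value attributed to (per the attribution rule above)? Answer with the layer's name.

layer 0 (seek_light) active — direct: (0, 1)
layer 1 (recharge) idle — unchanged: (0, 1)
layer 2 (back_away) idle — unchanged: (0, 1)
layer 3 (cruise) active — suppresses: (0, 2)
layer 4 (wander) active — suppresses: (0, 3)
layer 5 (follow_wall) active — suppresses: (-3, -2)
layer 6 (escape) active — suppresses: (0, 3)
→ actuator (0, 3)
last writer: layer 6 = escape

escape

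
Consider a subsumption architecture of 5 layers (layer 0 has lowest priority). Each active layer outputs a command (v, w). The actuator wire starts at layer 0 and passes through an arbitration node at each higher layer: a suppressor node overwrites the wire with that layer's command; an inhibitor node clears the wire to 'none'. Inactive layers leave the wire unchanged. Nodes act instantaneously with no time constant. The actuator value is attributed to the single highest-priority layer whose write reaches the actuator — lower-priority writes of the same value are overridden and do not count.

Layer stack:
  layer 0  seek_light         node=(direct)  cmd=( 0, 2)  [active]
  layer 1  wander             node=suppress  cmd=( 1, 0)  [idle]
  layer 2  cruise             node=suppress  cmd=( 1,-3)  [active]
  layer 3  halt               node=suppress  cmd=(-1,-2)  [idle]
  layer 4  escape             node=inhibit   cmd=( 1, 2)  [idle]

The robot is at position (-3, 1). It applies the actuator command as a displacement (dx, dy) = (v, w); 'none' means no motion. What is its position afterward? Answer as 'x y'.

layer 0 (seek_light) active — direct: (0, 2)
layer 1 (wander) idle — unchanged: (0, 2)
layer 2 (cruise) active — suppresses: (1, -3)
layer 3 (halt) idle — unchanged: (1, -3)
layer 4 (escape) idle — unchanged: (1, -3)
→ actuator (1, -3)
position: (-3, 1) + (1, -3) = (-2, -2)

-2 -2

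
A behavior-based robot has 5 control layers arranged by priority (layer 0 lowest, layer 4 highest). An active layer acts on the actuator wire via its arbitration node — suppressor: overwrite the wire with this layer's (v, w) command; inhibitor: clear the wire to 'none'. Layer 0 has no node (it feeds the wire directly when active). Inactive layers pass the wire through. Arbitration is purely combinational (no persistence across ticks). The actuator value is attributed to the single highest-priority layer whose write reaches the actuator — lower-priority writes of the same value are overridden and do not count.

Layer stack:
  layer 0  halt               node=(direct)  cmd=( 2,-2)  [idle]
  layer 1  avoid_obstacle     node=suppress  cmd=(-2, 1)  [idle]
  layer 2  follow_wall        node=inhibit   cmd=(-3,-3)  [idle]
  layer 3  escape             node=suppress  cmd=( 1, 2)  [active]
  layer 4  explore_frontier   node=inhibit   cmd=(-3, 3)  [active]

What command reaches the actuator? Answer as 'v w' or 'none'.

none

[0] halt off; wire := none
[1] avoid_obstacle off; pass none
[2] follow_wall off; pass none
[3] escape on (suppress); wire := (1, 2)
[4] explore_frontier on (inhibit); wire := none
output none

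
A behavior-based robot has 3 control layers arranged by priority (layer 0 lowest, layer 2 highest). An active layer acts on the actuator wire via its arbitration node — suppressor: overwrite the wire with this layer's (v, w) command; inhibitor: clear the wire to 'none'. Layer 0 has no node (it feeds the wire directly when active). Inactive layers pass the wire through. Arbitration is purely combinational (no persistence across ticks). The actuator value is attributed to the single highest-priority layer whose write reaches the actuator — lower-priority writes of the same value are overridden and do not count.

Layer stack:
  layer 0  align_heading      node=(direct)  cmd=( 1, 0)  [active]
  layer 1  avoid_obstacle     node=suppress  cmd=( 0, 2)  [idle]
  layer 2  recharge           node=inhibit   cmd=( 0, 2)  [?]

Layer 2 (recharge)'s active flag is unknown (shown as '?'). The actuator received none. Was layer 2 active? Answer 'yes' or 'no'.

If layer 2 is active=yes:
  actuator would be none
If layer 2 is active=no:
  actuator would be (1, 0)
Observed none, so layer 2 was active.

yes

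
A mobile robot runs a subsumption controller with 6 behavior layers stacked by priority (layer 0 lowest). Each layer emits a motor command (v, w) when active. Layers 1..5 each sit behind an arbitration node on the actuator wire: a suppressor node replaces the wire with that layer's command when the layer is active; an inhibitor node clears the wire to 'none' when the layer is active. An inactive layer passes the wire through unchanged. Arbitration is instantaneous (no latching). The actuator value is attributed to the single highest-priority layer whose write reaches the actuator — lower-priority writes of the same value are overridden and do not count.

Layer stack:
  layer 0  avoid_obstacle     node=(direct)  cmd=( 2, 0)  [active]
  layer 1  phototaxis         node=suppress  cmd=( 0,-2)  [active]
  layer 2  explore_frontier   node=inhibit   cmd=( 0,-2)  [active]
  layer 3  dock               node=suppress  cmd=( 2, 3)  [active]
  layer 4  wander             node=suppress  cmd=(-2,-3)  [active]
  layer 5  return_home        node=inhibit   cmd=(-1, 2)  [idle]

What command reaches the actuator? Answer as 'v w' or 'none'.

L0 avoid_obstacle: active, feeds wire = (2, 0)
L1 phototaxis: active, suppressor → wire = (0, -2)
L2 explore_frontier: active, inhibitor → wire = none
L3 dock: active, suppressor → wire = (2, 3)
L4 wander: active, suppressor → wire = (-2, -3)
L5 return_home: idle → wire stays (-2, -3)
actuator = (-2, -3)

-2 -3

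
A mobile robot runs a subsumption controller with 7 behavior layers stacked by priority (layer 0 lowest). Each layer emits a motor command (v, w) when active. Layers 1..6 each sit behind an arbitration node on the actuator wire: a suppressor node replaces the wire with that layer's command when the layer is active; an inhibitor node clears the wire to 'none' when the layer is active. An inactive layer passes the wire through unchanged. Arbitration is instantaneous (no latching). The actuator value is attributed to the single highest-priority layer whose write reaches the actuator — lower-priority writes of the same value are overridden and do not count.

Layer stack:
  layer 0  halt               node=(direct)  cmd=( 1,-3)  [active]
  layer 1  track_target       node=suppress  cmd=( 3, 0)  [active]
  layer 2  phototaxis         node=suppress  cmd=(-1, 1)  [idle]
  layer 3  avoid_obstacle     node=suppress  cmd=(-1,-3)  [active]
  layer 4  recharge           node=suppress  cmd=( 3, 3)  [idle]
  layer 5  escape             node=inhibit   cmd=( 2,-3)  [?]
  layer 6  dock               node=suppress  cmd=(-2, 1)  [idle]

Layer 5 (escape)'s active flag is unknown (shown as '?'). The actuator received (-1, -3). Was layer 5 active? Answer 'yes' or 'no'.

no

If layer 5 is active=yes:
  actuator would be none
If layer 5 is active=no:
  actuator would be (-1, -3)
Observed (-1, -3), so layer 5 was idle.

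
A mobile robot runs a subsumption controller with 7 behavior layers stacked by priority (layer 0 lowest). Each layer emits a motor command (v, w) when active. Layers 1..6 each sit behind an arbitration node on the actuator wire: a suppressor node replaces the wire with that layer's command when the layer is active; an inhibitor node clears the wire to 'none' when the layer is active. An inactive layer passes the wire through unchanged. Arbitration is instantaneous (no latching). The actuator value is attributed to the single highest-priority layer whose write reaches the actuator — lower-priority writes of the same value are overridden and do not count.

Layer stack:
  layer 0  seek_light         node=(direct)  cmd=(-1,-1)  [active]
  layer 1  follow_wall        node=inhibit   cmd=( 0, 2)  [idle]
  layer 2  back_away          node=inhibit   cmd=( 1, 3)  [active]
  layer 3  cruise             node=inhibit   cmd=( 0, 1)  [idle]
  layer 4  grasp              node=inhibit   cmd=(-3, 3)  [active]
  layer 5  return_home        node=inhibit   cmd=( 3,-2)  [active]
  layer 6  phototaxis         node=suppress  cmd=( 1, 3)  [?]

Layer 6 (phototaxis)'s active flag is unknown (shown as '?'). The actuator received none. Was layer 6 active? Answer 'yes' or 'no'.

no

If layer 6 is active=yes:
  actuator would be (1, 3)
If layer 6 is active=no:
  actuator would be none
Observed none, so layer 6 was idle.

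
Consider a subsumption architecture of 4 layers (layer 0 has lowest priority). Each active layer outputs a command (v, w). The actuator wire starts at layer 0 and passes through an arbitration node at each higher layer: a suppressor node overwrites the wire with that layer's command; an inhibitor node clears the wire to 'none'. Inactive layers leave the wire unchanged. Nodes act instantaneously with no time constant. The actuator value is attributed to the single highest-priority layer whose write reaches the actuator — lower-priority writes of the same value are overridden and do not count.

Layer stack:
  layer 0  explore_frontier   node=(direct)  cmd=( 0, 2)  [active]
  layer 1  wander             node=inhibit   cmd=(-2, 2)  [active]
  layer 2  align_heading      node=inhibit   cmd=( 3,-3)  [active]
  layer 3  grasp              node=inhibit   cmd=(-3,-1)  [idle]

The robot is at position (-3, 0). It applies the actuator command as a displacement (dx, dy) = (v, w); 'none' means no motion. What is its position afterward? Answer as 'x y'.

layer 0 (explore_frontier) active — direct: (0, 2)
layer 1 (wander) active — inhibits: none
layer 2 (align_heading) active — inhibits: none
layer 3 (grasp) idle — unchanged: none
→ actuator none
position: (-3, 0) + none = (-3, 0)

-3 0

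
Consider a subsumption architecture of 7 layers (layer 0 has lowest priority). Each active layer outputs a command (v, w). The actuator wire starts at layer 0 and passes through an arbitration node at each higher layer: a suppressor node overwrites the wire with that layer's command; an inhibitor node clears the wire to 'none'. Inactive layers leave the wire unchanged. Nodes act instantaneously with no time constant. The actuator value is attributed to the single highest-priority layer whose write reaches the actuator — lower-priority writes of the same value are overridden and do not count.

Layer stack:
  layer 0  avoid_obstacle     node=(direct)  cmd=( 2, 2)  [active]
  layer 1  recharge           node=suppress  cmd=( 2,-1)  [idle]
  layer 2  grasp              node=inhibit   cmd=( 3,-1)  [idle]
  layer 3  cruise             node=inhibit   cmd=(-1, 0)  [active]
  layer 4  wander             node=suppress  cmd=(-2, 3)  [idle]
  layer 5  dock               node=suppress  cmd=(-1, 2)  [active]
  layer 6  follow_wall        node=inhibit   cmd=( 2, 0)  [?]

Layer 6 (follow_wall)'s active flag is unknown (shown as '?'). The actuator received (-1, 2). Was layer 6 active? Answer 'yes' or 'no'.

If layer 6 is active=yes:
  actuator would be none
If layer 6 is active=no:
  actuator would be (-1, 2)
Observed (-1, 2), so layer 6 was idle.

no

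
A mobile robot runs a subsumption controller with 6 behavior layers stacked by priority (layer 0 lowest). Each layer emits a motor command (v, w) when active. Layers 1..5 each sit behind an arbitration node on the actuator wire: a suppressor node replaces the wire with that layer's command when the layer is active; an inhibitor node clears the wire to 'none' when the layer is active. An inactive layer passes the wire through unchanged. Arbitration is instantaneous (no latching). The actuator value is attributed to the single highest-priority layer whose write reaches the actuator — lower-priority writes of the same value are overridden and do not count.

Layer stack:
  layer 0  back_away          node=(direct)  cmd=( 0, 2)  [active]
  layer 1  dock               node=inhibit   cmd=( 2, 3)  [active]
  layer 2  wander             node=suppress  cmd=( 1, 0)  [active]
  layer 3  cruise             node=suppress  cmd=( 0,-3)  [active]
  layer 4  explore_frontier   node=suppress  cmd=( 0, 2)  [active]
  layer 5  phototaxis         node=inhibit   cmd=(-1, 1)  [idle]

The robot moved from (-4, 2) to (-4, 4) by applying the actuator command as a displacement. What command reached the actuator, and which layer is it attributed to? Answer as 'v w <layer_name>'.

0 2 explore_frontier

displacement = (-4, 4) − (-4, 2) = (0, 2)
L0 back_away: active, feeds wire = (0, 2)
L1 dock: active, inhibitor → wire = none
L2 wander: active, suppressor → wire = (1, 0)
L3 cruise: active, suppressor → wire = (0, -3)
L4 explore_frontier: active, suppressor → wire = (0, 2)
L5 phototaxis: idle → wire stays (0, 2)
actuator = (0, 2) — from layer 4 (explore_frontier)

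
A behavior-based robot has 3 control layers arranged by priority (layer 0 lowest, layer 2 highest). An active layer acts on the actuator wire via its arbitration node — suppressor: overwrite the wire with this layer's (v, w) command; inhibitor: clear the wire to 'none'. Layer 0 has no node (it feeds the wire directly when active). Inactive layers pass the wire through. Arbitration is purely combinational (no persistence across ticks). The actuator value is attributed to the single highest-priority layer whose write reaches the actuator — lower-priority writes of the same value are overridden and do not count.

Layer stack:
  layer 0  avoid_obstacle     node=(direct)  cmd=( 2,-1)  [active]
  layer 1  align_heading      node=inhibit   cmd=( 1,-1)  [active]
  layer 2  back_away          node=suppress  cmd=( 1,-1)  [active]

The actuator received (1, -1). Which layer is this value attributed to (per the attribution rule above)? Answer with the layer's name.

back_away

layer 0 (avoid_obstacle) active — direct: (2, -1)
layer 1 (align_heading) active — inhibits: none
layer 2 (back_away) active — suppresses: (1, -1)
→ actuator (1, -1)
last writer: layer 2 = back_away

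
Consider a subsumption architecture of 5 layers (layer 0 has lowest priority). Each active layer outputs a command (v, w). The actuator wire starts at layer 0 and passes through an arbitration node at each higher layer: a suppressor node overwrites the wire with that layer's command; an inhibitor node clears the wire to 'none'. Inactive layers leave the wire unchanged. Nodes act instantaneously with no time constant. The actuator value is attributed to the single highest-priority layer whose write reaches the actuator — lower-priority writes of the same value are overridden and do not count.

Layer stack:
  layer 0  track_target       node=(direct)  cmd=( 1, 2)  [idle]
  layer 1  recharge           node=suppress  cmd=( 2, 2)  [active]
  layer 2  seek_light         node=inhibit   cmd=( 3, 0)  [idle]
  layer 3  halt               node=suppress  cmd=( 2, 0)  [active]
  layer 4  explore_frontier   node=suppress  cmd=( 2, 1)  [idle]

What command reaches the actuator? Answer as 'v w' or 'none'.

[0] track_target off; wire := none
[1] recharge on (suppress); wire := (2, 2)
[2] seek_light off; pass (2, 2)
[3] halt on (suppress); wire := (2, 0)
[4] explore_frontier off; pass (2, 0)
output (2, 0)

2 0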